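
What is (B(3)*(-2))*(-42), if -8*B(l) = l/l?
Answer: -21/2 ≈ -10.500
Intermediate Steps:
B(l) = -⅛ (B(l) = -l/(8*l) = -⅛*1 = -⅛)
(B(3)*(-2))*(-42) = -⅛*(-2)*(-42) = (¼)*(-42) = -21/2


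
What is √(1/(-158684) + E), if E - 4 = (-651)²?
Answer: √2667917301868349/79342 ≈ 651.00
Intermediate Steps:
E = 423805 (E = 4 + (-651)² = 4 + 423801 = 423805)
√(1/(-158684) + E) = √(1/(-158684) + 423805) = √(-1/158684 + 423805) = √(67251072619/158684) = √2667917301868349/79342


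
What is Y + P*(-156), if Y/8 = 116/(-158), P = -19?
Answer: 233692/79 ≈ 2958.1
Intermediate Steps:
Y = -464/79 (Y = 8*(116/(-158)) = 8*(116*(-1/158)) = 8*(-58/79) = -464/79 ≈ -5.8734)
Y + P*(-156) = -464/79 - 19*(-156) = -464/79 + 2964 = 233692/79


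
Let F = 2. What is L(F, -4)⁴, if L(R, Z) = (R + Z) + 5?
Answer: 81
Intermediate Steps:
L(R, Z) = 5 + R + Z
L(F, -4)⁴ = (5 + 2 - 4)⁴ = 3⁴ = 81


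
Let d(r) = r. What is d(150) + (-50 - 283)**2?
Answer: 111039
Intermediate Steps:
d(150) + (-50 - 283)**2 = 150 + (-50 - 283)**2 = 150 + (-333)**2 = 150 + 110889 = 111039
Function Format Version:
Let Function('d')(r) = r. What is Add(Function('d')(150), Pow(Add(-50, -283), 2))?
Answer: 111039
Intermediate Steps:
Add(Function('d')(150), Pow(Add(-50, -283), 2)) = Add(150, Pow(Add(-50, -283), 2)) = Add(150, Pow(-333, 2)) = Add(150, 110889) = 111039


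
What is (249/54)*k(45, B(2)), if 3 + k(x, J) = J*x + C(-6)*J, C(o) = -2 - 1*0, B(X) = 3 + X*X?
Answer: 12367/9 ≈ 1374.1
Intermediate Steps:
B(X) = 3 + X**2
C(o) = -2 (C(o) = -2 + 0 = -2)
k(x, J) = -3 - 2*J + J*x (k(x, J) = -3 + (J*x - 2*J) = -3 + (-2*J + J*x) = -3 - 2*J + J*x)
(249/54)*k(45, B(2)) = (249/54)*(-3 - 2*(3 + 2**2) + (3 + 2**2)*45) = (249*(1/54))*(-3 - 2*(3 + 4) + (3 + 4)*45) = 83*(-3 - 2*7 + 7*45)/18 = 83*(-3 - 14 + 315)/18 = (83/18)*298 = 12367/9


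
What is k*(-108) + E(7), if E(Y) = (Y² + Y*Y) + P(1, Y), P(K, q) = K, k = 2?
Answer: -117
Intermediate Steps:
E(Y) = 1 + 2*Y² (E(Y) = (Y² + Y*Y) + 1 = (Y² + Y²) + 1 = 2*Y² + 1 = 1 + 2*Y²)
k*(-108) + E(7) = 2*(-108) + (1 + 2*7²) = -216 + (1 + 2*49) = -216 + (1 + 98) = -216 + 99 = -117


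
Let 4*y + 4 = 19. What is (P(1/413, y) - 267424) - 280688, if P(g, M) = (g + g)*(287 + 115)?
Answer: -226369452/413 ≈ -5.4811e+5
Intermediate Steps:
y = 15/4 (y = -1 + (¼)*19 = -1 + 19/4 = 15/4 ≈ 3.7500)
P(g, M) = 804*g (P(g, M) = (2*g)*402 = 804*g)
(P(1/413, y) - 267424) - 280688 = (804/413 - 267424) - 280688 = -110445308/413 - 280688 = -226369452/413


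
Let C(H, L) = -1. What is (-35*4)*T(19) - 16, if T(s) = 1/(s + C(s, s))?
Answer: -214/9 ≈ -23.778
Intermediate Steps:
T(s) = 1/(-1 + s) (T(s) = 1/(s - 1) = 1/(-1 + s))
(-35*4)*T(19) - 16 = (-35*4)/(-1 + 19) - 16 = -140/18 - 16 = -140*1/18 - 16 = -70/9 - 16 = -214/9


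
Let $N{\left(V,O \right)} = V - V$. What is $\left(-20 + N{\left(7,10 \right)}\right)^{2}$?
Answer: $400$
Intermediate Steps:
$N{\left(V,O \right)} = 0$
$\left(-20 + N{\left(7,10 \right)}\right)^{2} = \left(-20 + 0\right)^{2} = \left(-20\right)^{2} = 400$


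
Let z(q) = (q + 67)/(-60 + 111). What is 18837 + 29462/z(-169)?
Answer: 4106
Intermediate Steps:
z(q) = 67/51 + q/51 (z(q) = (67 + q)/51 = (67 + q)*(1/51) = 67/51 + q/51)
18837 + 29462/z(-169) = 18837 + 29462/(67/51 + (1/51)*(-169)) = 18837 + 29462/(67/51 - 169/51) = 18837 + 29462/(-2) = 18837 + 29462*(-½) = 18837 - 14731 = 4106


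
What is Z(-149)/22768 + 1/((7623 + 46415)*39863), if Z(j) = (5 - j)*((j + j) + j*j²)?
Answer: -274364491223898851/12261232791448 ≈ -22377.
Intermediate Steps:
Z(j) = (5 - j)*(j³ + 2*j) (Z(j) = (5 - j)*(2*j + j³) = (5 - j)*(j³ + 2*j))
Z(-149)/22768 + 1/((7623 + 46415)*39863) = -149*(10 - 1*(-149)³ - 2*(-149) + 5*(-149)²)/22768 + 1/((7623 + 46415)*39863) = -149*(10 - 1*(-3307949) + 298 + 5*22201)*(1/22768) + (1/39863)/54038 = -149*(10 + 3307949 + 298 + 111005)*(1/22768) + (1/54038)*(1/39863) = -149*3419262*(1/22768) + 1/2154116794 = -509470038*1/22768 + 1/2154116794 = -254735019/11384 + 1/2154116794 = -274364491223898851/12261232791448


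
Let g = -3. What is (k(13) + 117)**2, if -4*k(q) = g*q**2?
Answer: 950625/16 ≈ 59414.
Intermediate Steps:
k(q) = 3*q**2/4 (k(q) = -(-3)*q**2/4 = 3*q**2/4)
(k(13) + 117)**2 = ((3/4)*13**2 + 117)**2 = ((3/4)*169 + 117)**2 = (507/4 + 117)**2 = (975/4)**2 = 950625/16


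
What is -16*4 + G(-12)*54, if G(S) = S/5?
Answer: -968/5 ≈ -193.60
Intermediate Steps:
G(S) = S/5 (G(S) = S*(1/5) = S/5)
-16*4 + G(-12)*54 = -16*4 + ((1/5)*(-12))*54 = -64 - 12/5*54 = -64 - 648/5 = -968/5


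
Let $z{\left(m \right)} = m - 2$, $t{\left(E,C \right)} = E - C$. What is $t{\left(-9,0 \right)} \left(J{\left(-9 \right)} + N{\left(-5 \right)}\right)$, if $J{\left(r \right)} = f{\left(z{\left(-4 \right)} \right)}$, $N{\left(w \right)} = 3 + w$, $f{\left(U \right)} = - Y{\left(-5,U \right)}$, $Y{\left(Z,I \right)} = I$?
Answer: $-36$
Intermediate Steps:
$z{\left(m \right)} = -2 + m$
$f{\left(U \right)} = - U$
$J{\left(r \right)} = 6$ ($J{\left(r \right)} = - (-2 - 4) = \left(-1\right) \left(-6\right) = 6$)
$t{\left(-9,0 \right)} \left(J{\left(-9 \right)} + N{\left(-5 \right)}\right) = \left(-9 - 0\right) \left(6 + \left(3 - 5\right)\right) = \left(-9 + 0\right) \left(6 - 2\right) = \left(-9\right) 4 = -36$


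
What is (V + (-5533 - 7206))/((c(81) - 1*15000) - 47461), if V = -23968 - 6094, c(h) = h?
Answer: 42801/62380 ≈ 0.68613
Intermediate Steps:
V = -30062
(V + (-5533 - 7206))/((c(81) - 1*15000) - 47461) = (-30062 + (-5533 - 7206))/((81 - 1*15000) - 47461) = (-30062 - 12739)/((81 - 15000) - 47461) = -42801/(-14919 - 47461) = -42801/(-62380) = -42801*(-1/62380) = 42801/62380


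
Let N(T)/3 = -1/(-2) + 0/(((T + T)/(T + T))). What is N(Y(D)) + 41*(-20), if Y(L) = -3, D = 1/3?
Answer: -1637/2 ≈ -818.50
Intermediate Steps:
D = 1/3 ≈ 0.33333
N(T) = 3/2 (N(T) = 3*(-1/(-2) + 0/(((T + T)/(T + T)))) = 3*(-1*(-1/2) + 0/(((2*T)/((2*T))))) = 3*(1/2 + 0/(((2*T)*(1/(2*T))))) = 3*(1/2 + 0/1) = 3*(1/2 + 0*1) = 3*(1/2 + 0) = 3*(1/2) = 3/2)
N(Y(D)) + 41*(-20) = 3/2 + 41*(-20) = 3/2 - 820 = -1637/2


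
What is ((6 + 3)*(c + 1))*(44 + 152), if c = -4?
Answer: -5292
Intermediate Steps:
((6 + 3)*(c + 1))*(44 + 152) = ((6 + 3)*(-4 + 1))*(44 + 152) = (9*(-3))*196 = -27*196 = -5292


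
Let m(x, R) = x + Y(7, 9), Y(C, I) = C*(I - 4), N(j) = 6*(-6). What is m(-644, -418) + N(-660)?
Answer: -645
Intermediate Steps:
N(j) = -36
Y(C, I) = C*(-4 + I)
m(x, R) = 35 + x (m(x, R) = x + 7*(-4 + 9) = x + 7*5 = x + 35 = 35 + x)
m(-644, -418) + N(-660) = (35 - 644) - 36 = -609 - 36 = -645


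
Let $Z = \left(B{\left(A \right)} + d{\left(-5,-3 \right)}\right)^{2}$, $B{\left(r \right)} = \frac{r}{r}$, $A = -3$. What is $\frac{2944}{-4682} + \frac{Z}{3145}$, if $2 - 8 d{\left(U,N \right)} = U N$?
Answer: $- \frac{59245127}{94239296} \approx -0.62867$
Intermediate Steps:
$d{\left(U,N \right)} = \frac{1}{4} - \frac{N U}{8}$ ($d{\left(U,N \right)} = \frac{1}{4} - \frac{U N}{8} = \frac{1}{4} - \frac{N U}{8}$)
$B{\left(r \right)} = 1$
$Z = \frac{25}{64}$ ($Z = \left(1 + \left(\frac{1}{4} - \left(- \frac{3}{8}\right) \left(-5\right)\right)\right)^{2} = \left(1 + \left(\frac{1}{4} - \frac{15}{8}\right)\right)^{2} = \left(1 - \frac{13}{8}\right)^{2} = \left(- \frac{5}{8}\right)^{2} = \frac{25}{64} \approx 0.39063$)
$\frac{2944}{-4682} + \frac{Z}{3145} = \frac{2944}{-4682} + \frac{25}{64 \cdot 3145} = 2944 \left(- \frac{1}{4682}\right) + \frac{25}{64} \cdot \frac{1}{3145} = - \frac{1472}{2341} + \frac{5}{40256} = - \frac{59245127}{94239296}$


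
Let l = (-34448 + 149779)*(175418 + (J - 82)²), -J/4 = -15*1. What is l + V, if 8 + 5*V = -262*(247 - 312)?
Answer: 101434784832/5 ≈ 2.0287e+10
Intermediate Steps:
J = 60 (J = -(-60) = -4*(-15) = 60)
V = 17022/5 (V = -8/5 + (-262*(247 - 312))/5 = -8/5 + (-262*(-65))/5 = -8/5 + (⅕)*17030 = -8/5 + 3406 = 17022/5 ≈ 3404.4)
l = 20286953562 (l = (-34448 + 149779)*(175418 + (60 - 82)²) = 115331*(175418 + (-22)²) = 115331*(175418 + 484) = 115331*175902 = 20286953562)
l + V = 20286953562 + 17022/5 = 101434784832/5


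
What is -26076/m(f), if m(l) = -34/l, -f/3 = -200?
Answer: 7822800/17 ≈ 4.6016e+5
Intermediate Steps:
f = 600 (f = -3*(-200) = 600)
-26076/m(f) = -26076/((-34/600)) = -26076/((-34*1/600)) = -26076/(-17/300) = -26076*(-300/17) = 7822800/17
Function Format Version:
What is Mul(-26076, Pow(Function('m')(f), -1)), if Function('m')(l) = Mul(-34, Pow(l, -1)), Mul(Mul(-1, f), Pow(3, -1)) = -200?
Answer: Rational(7822800, 17) ≈ 4.6016e+5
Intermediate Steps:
f = 600 (f = Mul(-3, -200) = 600)
Mul(-26076, Pow(Function('m')(f), -1)) = Mul(-26076, Pow(Mul(-34, Pow(600, -1)), -1)) = Mul(-26076, Pow(Mul(-34, Rational(1, 600)), -1)) = Mul(-26076, Pow(Rational(-17, 300), -1)) = Mul(-26076, Rational(-300, 17)) = Rational(7822800, 17)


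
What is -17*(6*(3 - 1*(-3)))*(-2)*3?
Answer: 3672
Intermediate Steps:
-17*(6*(3 - 1*(-3)))*(-2)*3 = -17*(6*(3 + 3))*(-2)*3 = -17*(6*6)*(-2)*3 = -17*36*(-2)*3 = -(-1224)*3 = -17*(-216) = 3672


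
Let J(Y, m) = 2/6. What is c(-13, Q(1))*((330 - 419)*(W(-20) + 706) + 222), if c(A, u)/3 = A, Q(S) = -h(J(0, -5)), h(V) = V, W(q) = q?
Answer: 2372448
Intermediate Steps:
J(Y, m) = ⅓ (J(Y, m) = 2*(⅙) = ⅓)
Q(S) = -⅓ (Q(S) = -1*⅓ = -⅓)
c(A, u) = 3*A
c(-13, Q(1))*((330 - 419)*(W(-20) + 706) + 222) = (3*(-13))*((330 - 419)*(-20 + 706) + 222) = -39*(-89*686 + 222) = -39*(-61054 + 222) = -39*(-60832) = 2372448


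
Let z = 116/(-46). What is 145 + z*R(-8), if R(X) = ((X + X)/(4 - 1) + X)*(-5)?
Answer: -1595/69 ≈ -23.116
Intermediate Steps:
R(X) = -25*X/3 (R(X) = ((2*X)/3 + X)*(-5) = ((2*X)*(⅓) + X)*(-5) = (2*X/3 + X)*(-5) = (5*X/3)*(-5) = -25*X/3)
z = -58/23 (z = 116*(-1/46) = -58/23 ≈ -2.5217)
145 + z*R(-8) = 145 - (-1450)*(-8)/69 = 145 - 58/23*200/3 = 145 - 11600/69 = -1595/69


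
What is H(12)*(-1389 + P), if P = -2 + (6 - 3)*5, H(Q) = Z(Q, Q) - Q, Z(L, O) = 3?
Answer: 12384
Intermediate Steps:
H(Q) = 3 - Q
P = 13 (P = -2 + 3*5 = -2 + 15 = 13)
H(12)*(-1389 + P) = (3 - 1*12)*(-1389 + 13) = (3 - 12)*(-1376) = -9*(-1376) = 12384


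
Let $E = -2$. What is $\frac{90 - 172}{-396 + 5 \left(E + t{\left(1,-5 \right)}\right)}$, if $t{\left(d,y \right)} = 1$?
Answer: $\frac{82}{401} \approx 0.20449$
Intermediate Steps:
$\frac{90 - 172}{-396 + 5 \left(E + t{\left(1,-5 \right)}\right)} = \frac{90 - 172}{-396 + 5 \left(-2 + 1\right)} = - \frac{82}{-396 + 5 \left(-1\right)} = - \frac{82}{-396 - 5} = - \frac{82}{-401} = \left(-82\right) \left(- \frac{1}{401}\right) = \frac{82}{401}$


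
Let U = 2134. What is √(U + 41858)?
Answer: 6*√1222 ≈ 209.74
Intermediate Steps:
√(U + 41858) = √(2134 + 41858) = √43992 = 6*√1222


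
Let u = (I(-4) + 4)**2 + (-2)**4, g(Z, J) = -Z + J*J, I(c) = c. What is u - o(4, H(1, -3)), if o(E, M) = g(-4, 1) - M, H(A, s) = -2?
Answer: 9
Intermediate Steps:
g(Z, J) = J**2 - Z (g(Z, J) = -Z + J**2 = J**2 - Z)
u = 16 (u = (-4 + 4)**2 + (-2)**4 = 0**2 + 16 = 0 + 16 = 16)
o(E, M) = 5 - M (o(E, M) = (1**2 - 1*(-4)) - M = (1 + 4) - M = 5 - M)
u - o(4, H(1, -3)) = 16 - (5 - 1*(-2)) = 16 - (5 + 2) = 16 - 1*7 = 16 - 7 = 9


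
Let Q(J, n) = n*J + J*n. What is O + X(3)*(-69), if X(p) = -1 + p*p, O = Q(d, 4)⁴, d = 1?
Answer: 3544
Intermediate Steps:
Q(J, n) = 2*J*n (Q(J, n) = J*n + J*n = 2*J*n)
O = 4096 (O = (2*1*4)⁴ = 8⁴ = 4096)
X(p) = -1 + p²
O + X(3)*(-69) = 4096 + (-1 + 3²)*(-69) = 4096 + (-1 + 9)*(-69) = 4096 + 8*(-69) = 4096 - 552 = 3544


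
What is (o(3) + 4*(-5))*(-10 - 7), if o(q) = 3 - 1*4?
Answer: 357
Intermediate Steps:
o(q) = -1 (o(q) = 3 - 4 = -1)
(o(3) + 4*(-5))*(-10 - 7) = (-1 + 4*(-5))*(-10 - 7) = (-1 - 20)*(-17) = -21*(-17) = 357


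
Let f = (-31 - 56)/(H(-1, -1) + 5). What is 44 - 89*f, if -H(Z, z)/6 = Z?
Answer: 8227/11 ≈ 747.91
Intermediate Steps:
H(Z, z) = -6*Z
f = -87/11 (f = (-31 - 56)/(-6*(-1) + 5) = -87/(6 + 5) = -87/11 ≈ -7.9091)
44 - 89*f = 44 - 89*(-87/11) = 44 + 7743/11 = 8227/11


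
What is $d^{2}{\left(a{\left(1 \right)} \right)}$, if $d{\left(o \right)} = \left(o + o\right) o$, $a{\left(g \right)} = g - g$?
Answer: $0$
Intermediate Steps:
$a{\left(g \right)} = 0$
$d{\left(o \right)} = 2 o^{2}$ ($d{\left(o \right)} = 2 o o = 2 o^{2}$)
$d^{2}{\left(a{\left(1 \right)} \right)} = \left(2 \cdot 0^{2}\right)^{2} = \left(2 \cdot 0\right)^{2} = 0^{2} = 0$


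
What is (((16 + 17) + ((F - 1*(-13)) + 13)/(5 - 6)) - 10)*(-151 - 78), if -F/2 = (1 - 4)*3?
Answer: 4809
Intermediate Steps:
F = 18 (F = -2*(1 - 4)*3 = -(-6)*3 = -2*(-9) = 18)
(((16 + 17) + ((F - 1*(-13)) + 13)/(5 - 6)) - 10)*(-151 - 78) = (((16 + 17) + ((18 - 1*(-13)) + 13)/(5 - 6)) - 10)*(-151 - 78) = ((33 + ((18 + 13) + 13)/(-1)) - 10)*(-229) = ((33 + (31 + 13)*(-1)) - 10)*(-229) = ((33 + 44*(-1)) - 10)*(-229) = ((33 - 44) - 10)*(-229) = (-11 - 10)*(-229) = -21*(-229) = 4809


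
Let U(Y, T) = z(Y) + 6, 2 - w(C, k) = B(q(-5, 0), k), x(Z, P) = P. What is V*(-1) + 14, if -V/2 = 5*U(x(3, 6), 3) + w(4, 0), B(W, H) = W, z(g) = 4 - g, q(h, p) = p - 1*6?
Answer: 70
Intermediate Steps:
q(h, p) = -6 + p (q(h, p) = p - 6 = -6 + p)
w(C, k) = 8 (w(C, k) = 2 - (-6 + 0) = 2 - 1*(-6) = 2 + 6 = 8)
U(Y, T) = 10 - Y (U(Y, T) = (4 - Y) + 6 = 10 - Y)
V = -56 (V = -2*(5*(10 - 1*6) + 8) = -2*(5*(10 - 6) + 8) = -2*(5*4 + 8) = -2*(20 + 8) = -2*28 = -56)
V*(-1) + 14 = -56*(-1) + 14 = 56 + 14 = 70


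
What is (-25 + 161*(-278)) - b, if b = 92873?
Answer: -137656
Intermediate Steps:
(-25 + 161*(-278)) - b = (-25 + 161*(-278)) - 1*92873 = (-25 - 44758) - 92873 = -44783 - 92873 = -137656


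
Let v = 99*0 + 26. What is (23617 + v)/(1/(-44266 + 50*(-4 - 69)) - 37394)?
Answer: -1132877988/1791770905 ≈ -0.63227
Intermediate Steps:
v = 26 (v = 0 + 26 = 26)
(23617 + v)/(1/(-44266 + 50*(-4 - 69)) - 37394) = (23617 + 26)/(1/(-44266 + 50*(-4 - 69)) - 37394) = 23643/(1/(-44266 + 50*(-73)) - 37394) = 23643/(1/(-44266 - 3650) - 37394) = 23643/(1/(-47916) - 37394) = 23643/(-1/47916 - 37394) = 23643/(-1791770905/47916) = 23643*(-47916/1791770905) = -1132877988/1791770905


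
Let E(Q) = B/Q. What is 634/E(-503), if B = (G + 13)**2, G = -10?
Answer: -318902/9 ≈ -35434.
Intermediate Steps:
B = 9 (B = (-10 + 13)**2 = 3**2 = 9)
E(Q) = 9/Q
634/E(-503) = 634/((9/(-503))) = 634/((9*(-1/503))) = 634/(-9/503) = 634*(-503/9) = -318902/9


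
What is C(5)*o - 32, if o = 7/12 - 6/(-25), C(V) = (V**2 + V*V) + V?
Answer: 797/60 ≈ 13.283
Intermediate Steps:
C(V) = V + 2*V**2 (C(V) = (V**2 + V**2) + V = 2*V**2 + V = V + 2*V**2)
o = 247/300 (o = 7*(1/12) - 6*(-1/25) = 7/12 + 6/25 = 247/300 ≈ 0.82333)
C(5)*o - 32 = (5*(1 + 2*5))*(247/300) - 32 = (5*(1 + 10))*(247/300) - 32 = (5*11)*(247/300) - 32 = 55*(247/300) - 32 = 2717/60 - 32 = 797/60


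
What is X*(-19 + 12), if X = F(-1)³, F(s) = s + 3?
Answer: -56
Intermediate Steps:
F(s) = 3 + s
X = 8 (X = (3 - 1)³ = 2³ = 8)
X*(-19 + 12) = 8*(-19 + 12) = 8*(-7) = -56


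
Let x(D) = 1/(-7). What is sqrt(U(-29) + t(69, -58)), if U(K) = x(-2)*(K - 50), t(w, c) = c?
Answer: I*sqrt(2289)/7 ≈ 6.8348*I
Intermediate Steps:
x(D) = -1/7
U(K) = 50/7 - K/7 (U(K) = -(K - 50)/7 = -(-50 + K)/7 = 50/7 - K/7)
sqrt(U(-29) + t(69, -58)) = sqrt((50/7 - 1/7*(-29)) - 58) = sqrt((50/7 + 29/7) - 58) = sqrt(79/7 - 58) = sqrt(-327/7) = I*sqrt(2289)/7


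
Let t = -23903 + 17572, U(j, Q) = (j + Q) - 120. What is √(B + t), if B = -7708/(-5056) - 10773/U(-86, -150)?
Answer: 263*I*√72032595/28124 ≈ 79.368*I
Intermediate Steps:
U(j, Q) = -120 + Q + j (U(j, Q) = (Q + j) - 120 = -120 + Q + j)
B = 3575771/112496 (B = -7708/(-5056) - 10773/(-120 - 150 - 86) = -7708*(-1/5056) - 10773/(-356) = 1927/1264 - 10773*(-1/356) = 1927/1264 + 10773/356 = 3575771/112496 ≈ 31.786)
t = -6331
√(B + t) = √(3575771/112496 - 6331) = √(-708636405/112496) = 263*I*√72032595/28124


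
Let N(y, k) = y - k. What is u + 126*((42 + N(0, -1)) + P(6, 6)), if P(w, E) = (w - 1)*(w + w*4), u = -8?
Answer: 24310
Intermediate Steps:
P(w, E) = 5*w*(-1 + w) (P(w, E) = (-1 + w)*(w + 4*w) = (-1 + w)*(5*w) = 5*w*(-1 + w))
u + 126*((42 + N(0, -1)) + P(6, 6)) = -8 + 126*((42 + (0 - 1*(-1))) + 5*6*(-1 + 6)) = -8 + 126*((42 + (0 + 1)) + 5*6*5) = -8 + 126*((42 + 1) + 150) = -8 + 126*(43 + 150) = -8 + 126*193 = -8 + 24318 = 24310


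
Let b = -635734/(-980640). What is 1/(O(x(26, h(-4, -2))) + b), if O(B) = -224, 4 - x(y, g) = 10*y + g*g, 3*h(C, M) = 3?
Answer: -490320/109513813 ≈ -0.0044772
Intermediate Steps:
h(C, M) = 1 (h(C, M) = (⅓)*3 = 1)
x(y, g) = 4 - g² - 10*y (x(y, g) = 4 - (10*y + g*g) = 4 - (10*y + g²) = 4 - (g² + 10*y) = 4 + (-g² - 10*y) = 4 - g² - 10*y)
b = 317867/490320 (b = -635734*(-1/980640) = 317867/490320 ≈ 0.64828)
1/(O(x(26, h(-4, -2))) + b) = 1/(-224 + 317867/490320) = 1/(-109513813/490320) = -490320/109513813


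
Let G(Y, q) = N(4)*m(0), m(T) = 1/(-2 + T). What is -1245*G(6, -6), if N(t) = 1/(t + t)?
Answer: 1245/16 ≈ 77.813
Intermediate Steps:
N(t) = 1/(2*t)
G(Y, q) = -1/16 (G(Y, q) = ((½)/4)/(-2 + 0) = ((½)*(¼))/(-2) = (⅛)*(-½) = -1/16)
-1245*G(6, -6) = -1245*(-1/16) = 1245/16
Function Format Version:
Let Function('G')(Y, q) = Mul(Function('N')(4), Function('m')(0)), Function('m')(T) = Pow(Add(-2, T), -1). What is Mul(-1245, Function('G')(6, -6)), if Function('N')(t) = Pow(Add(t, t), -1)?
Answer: Rational(1245, 16) ≈ 77.813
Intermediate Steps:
Function('N')(t) = Mul(Rational(1, 2), Pow(t, -1)) (Function('N')(t) = Pow(Mul(2, t), -1) = Mul(Rational(1, 2), Pow(t, -1)))
Function('G')(Y, q) = Rational(-1, 16) (Function('G')(Y, q) = Mul(Mul(Rational(1, 2), Pow(4, -1)), Pow(Add(-2, 0), -1)) = Mul(Mul(Rational(1, 2), Rational(1, 4)), Pow(-2, -1)) = Mul(Rational(1, 8), Rational(-1, 2)) = Rational(-1, 16))
Mul(-1245, Function('G')(6, -6)) = Mul(-1245, Rational(-1, 16)) = Rational(1245, 16)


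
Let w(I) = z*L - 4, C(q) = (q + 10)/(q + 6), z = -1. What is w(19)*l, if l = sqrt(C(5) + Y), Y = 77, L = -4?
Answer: 0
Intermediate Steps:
C(q) = (10 + q)/(6 + q)
w(I) = 0 (w(I) = -1*(-4) - 4 = 4 - 4 = 0)
l = sqrt(9482)/11 (l = sqrt((10 + 5)/(6 + 5) + 77) = sqrt(15/11 + 77) = sqrt(862/11) = sqrt(9482)/11 ≈ 8.8523)
w(19)*l = 0*(sqrt(9482)/11) = 0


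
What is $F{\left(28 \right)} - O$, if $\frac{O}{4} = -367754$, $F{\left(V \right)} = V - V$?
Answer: $1471016$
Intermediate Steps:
$F{\left(V \right)} = 0$
$O = -1471016$ ($O = 4 \left(-367754\right) = -1471016$)
$F{\left(28 \right)} - O = 0 - -1471016 = 0 + 1471016 = 1471016$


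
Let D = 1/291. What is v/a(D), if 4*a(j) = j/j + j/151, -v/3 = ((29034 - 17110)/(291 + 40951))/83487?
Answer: -523952484/12608317805539 ≈ -4.1556e-5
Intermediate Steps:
D = 1/291 ≈ 0.0034364
v = -5962/573861809 (v = -3*(29034 - 17110)/(291 + 40951)/83487 = -3*11924/41242/83487 = -3*11924*(1/41242)/83487 = -17886/(20621*83487) = -3*5962/1721585427 = -5962/573861809 ≈ -1.0389e-5)
a(j) = 1/4 + j/604 (a(j) = (j/j + j/151)/4 = (1 + j*(1/151))/4 = (1 + j/151)/4 = 1/4 + j/604)
v/a(D) = -5962/(573861809*(1/4 + (1/604)*(1/291))) = -5962/(573861809*(1/4 + 1/175764)) = -5962/(573861809*21971/87882) = -5962/573861809*87882/21971 = -523952484/12608317805539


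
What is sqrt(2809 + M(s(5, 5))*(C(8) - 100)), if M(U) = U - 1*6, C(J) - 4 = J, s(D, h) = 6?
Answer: 53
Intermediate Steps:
C(J) = 4 + J
M(U) = -6 + U (M(U) = U - 6 = -6 + U)
sqrt(2809 + M(s(5, 5))*(C(8) - 100)) = sqrt(2809 + (-6 + 6)*((4 + 8) - 100)) = sqrt(2809 + 0*(12 - 100)) = sqrt(2809 + 0*(-88)) = sqrt(2809 + 0) = sqrt(2809) = 53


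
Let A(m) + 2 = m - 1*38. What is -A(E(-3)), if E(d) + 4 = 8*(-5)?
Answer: 84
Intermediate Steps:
E(d) = -44 (E(d) = -4 + 8*(-5) = -4 - 40 = -44)
A(m) = -40 + m (A(m) = -2 + (m - 1*38) = -2 + (m - 38) = -2 + (-38 + m) = -40 + m)
-A(E(-3)) = -(-40 - 44) = -1*(-84) = 84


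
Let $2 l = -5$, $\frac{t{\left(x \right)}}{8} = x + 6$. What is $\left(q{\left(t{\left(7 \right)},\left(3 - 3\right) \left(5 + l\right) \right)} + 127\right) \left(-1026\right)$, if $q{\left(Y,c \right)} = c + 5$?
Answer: $-135432$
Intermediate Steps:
$t{\left(x \right)} = 48 + 8 x$ ($t{\left(x \right)} = 8 \left(x + 6\right) = 8 \left(6 + x\right) = 48 + 8 x$)
$l = - \frac{5}{2}$ ($l = \frac{1}{2} \left(-5\right) = - \frac{5}{2} \approx -2.5$)
$q{\left(Y,c \right)} = 5 + c$
$\left(q{\left(t{\left(7 \right)},\left(3 - 3\right) \left(5 + l\right) \right)} + 127\right) \left(-1026\right) = \left(\left(5 + \left(3 - 3\right) \left(5 - \frac{5}{2}\right)\right) + 127\right) \left(-1026\right) = \left(\left(5 + 0 \cdot \frac{5}{2}\right) + 127\right) \left(-1026\right) = \left(\left(5 + 0\right) + 127\right) \left(-1026\right) = \left(5 + 127\right) \left(-1026\right) = 132 \left(-1026\right) = -135432$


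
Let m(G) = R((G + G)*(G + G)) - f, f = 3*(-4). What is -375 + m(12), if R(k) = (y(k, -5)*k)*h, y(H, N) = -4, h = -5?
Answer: 11157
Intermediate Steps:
f = -12
R(k) = 20*k (R(k) = -4*k*(-5) = 20*k)
m(G) = 12 + 80*G² (m(G) = 20*((G + G)*(G + G)) - 1*(-12) = 20*((2*G)*(2*G)) + 12 = 20*(4*G²) + 12 = 80*G² + 12 = 12 + 80*G²)
-375 + m(12) = -375 + (12 + 80*12²) = -375 + (12 + 80*144) = -375 + (12 + 11520) = -375 + 11532 = 11157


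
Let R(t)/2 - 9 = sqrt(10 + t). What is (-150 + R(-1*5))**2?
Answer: 17444 - 528*sqrt(5) ≈ 16263.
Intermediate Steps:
R(t) = 18 + 2*sqrt(10 + t)
(-150 + R(-1*5))**2 = (-150 + (18 + 2*sqrt(10 - 1*5)))**2 = (-150 + (18 + 2*sqrt(10 - 5)))**2 = (-150 + (18 + 2*sqrt(5)))**2 = (-132 + 2*sqrt(5))**2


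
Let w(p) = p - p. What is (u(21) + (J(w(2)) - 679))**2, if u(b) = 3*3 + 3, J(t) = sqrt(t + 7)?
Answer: (667 - sqrt(7))**2 ≈ 4.4137e+5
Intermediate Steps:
w(p) = 0
J(t) = sqrt(7 + t)
u(b) = 12 (u(b) = 9 + 3 = 12)
(u(21) + (J(w(2)) - 679))**2 = (12 + (sqrt(7 + 0) - 679))**2 = (12 + (sqrt(7) - 679))**2 = (12 + (-679 + sqrt(7)))**2 = (-667 + sqrt(7))**2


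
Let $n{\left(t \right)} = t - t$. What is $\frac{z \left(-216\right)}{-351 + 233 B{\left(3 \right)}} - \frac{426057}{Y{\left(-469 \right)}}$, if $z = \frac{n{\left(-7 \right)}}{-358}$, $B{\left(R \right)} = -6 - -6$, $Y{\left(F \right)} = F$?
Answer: $\frac{426057}{469} \approx 908.44$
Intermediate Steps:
$B{\left(R \right)} = 0$ ($B{\left(R \right)} = -6 + 6 = 0$)
$n{\left(t \right)} = 0$
$z = 0$ ($z = \frac{0}{-358} = 0 \left(- \frac{1}{358}\right) = 0$)
$\frac{z \left(-216\right)}{-351 + 233 B{\left(3 \right)}} - \frac{426057}{Y{\left(-469 \right)}} = \frac{0 \left(-216\right)}{-351 + 233 \cdot 0} - \frac{426057}{-469} = \frac{0}{-351 + 0} - - \frac{426057}{469} = \frac{0}{-351} + \frac{426057}{469} = 0 \left(- \frac{1}{351}\right) + \frac{426057}{469} = 0 + \frac{426057}{469} = \frac{426057}{469}$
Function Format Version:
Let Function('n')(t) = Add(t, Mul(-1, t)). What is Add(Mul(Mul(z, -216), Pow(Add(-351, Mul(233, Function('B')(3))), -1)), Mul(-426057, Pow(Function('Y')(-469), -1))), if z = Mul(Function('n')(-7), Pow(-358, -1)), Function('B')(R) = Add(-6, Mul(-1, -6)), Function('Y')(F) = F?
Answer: Rational(426057, 469) ≈ 908.44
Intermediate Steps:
Function('B')(R) = 0 (Function('B')(R) = Add(-6, 6) = 0)
Function('n')(t) = 0
z = 0 (z = Mul(0, Pow(-358, -1)) = Mul(0, Rational(-1, 358)) = 0)
Add(Mul(Mul(z, -216), Pow(Add(-351, Mul(233, Function('B')(3))), -1)), Mul(-426057, Pow(Function('Y')(-469), -1))) = Add(Mul(Mul(0, -216), Pow(Add(-351, Mul(233, 0)), -1)), Mul(-426057, Pow(-469, -1))) = Add(Mul(0, Pow(Add(-351, 0), -1)), Mul(-426057, Rational(-1, 469))) = Add(Mul(0, Pow(-351, -1)), Rational(426057, 469)) = Add(Mul(0, Rational(-1, 351)), Rational(426057, 469)) = Add(0, Rational(426057, 469)) = Rational(426057, 469)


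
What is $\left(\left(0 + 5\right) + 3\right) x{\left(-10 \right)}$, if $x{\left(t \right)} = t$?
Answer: $-80$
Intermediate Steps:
$\left(\left(0 + 5\right) + 3\right) x{\left(-10 \right)} = \left(\left(0 + 5\right) + 3\right) \left(-10\right) = \left(5 + 3\right) \left(-10\right) = 8 \left(-10\right) = -80$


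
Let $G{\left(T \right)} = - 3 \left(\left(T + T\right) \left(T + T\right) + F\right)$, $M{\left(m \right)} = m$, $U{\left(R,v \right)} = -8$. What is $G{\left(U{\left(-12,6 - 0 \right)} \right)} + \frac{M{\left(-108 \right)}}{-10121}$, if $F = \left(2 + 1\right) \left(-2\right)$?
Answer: $- \frac{7590642}{10121} \approx -749.99$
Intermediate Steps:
$F = -6$ ($F = 3 \left(-2\right) = -6$)
$G{\left(T \right)} = 18 - 12 T^{2}$ ($G{\left(T \right)} = - 3 \left(\left(T + T\right) \left(T + T\right) - 6\right) = - 3 \left(2 T 2 T - 6\right) = - 3 \left(4 T^{2} - 6\right) = - 3 \left(-6 + 4 T^{2}\right) = 18 - 12 T^{2}$)
$G{\left(U{\left(-12,6 - 0 \right)} \right)} + \frac{M{\left(-108 \right)}}{-10121} = \left(18 - 12 \left(-8\right)^{2}\right) - \frac{108}{-10121} = \left(18 - 768\right) - - \frac{108}{10121} = \left(18 - 768\right) + \frac{108}{10121} = -750 + \frac{108}{10121} = - \frac{7590642}{10121}$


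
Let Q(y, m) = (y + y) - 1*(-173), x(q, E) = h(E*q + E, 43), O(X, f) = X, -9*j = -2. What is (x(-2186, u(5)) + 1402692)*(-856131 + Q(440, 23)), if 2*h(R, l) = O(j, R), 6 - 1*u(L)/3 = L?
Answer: -3598233494954/3 ≈ -1.1994e+12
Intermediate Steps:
j = 2/9 (j = -⅑*(-2) = 2/9 ≈ 0.22222)
u(L) = 18 - 3*L
h(R, l) = ⅑ (h(R, l) = (½)*(2/9) = ⅑)
x(q, E) = ⅑
Q(y, m) = 173 + 2*y (Q(y, m) = 2*y + 173 = 173 + 2*y)
(x(-2186, u(5)) + 1402692)*(-856131 + Q(440, 23)) = (⅑ + 1402692)*(-856131 + (173 + 2*440)) = 12624229*(-856131 + (173 + 880))/9 = 12624229*(-856131 + 1053)/9 = (12624229/9)*(-855078) = -3598233494954/3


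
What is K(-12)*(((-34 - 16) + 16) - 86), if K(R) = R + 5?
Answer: 840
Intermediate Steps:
K(R) = 5 + R
K(-12)*(((-34 - 16) + 16) - 86) = (5 - 12)*(((-34 - 16) + 16) - 86) = -7*((-50 + 16) - 86) = -7*(-34 - 86) = -7*(-120) = 840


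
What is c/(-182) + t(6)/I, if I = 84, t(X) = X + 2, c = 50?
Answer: -7/39 ≈ -0.17949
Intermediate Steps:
t(X) = 2 + X
c/(-182) + t(6)/I = 50/(-182) + (2 + 6)/84 = 50*(-1/182) + 8*(1/84) = -25/91 + 2/21 = -7/39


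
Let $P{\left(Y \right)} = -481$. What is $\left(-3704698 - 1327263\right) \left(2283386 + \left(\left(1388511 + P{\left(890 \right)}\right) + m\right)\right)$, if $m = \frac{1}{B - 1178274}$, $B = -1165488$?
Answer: $- \frac{43299648552691739351}{2343762} \approx -1.8474 \cdot 10^{13}$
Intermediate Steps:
$m = - \frac{1}{2343762}$ ($m = \frac{1}{-1165488 - 1178274} = \frac{1}{-2343762} = - \frac{1}{2343762} \approx -4.2666 \cdot 10^{-7}$)
$\left(-3704698 - 1327263\right) \left(2283386 + \left(\left(1388511 + P{\left(890 \right)}\right) + m\right)\right) = \left(-3704698 - 1327263\right) \left(2283386 + \left(\left(1388511 - 481\right) - \frac{1}{2343762}\right)\right) = - 5031961 \left(2283386 + \left(1388030 - \frac{1}{2343762}\right)\right) = - 5031961 \left(2283386 + \frac{3253211968859}{2343762}\right) = \left(-5031961\right) \frac{8604925306991}{2343762} = - \frac{43299648552691739351}{2343762}$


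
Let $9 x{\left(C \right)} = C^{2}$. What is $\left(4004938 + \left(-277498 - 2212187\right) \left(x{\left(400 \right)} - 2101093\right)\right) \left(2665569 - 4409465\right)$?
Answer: $- \frac{27135733255493015384}{3} \approx -9.0452 \cdot 10^{18}$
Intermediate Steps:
$x{\left(C \right)} = \frac{C^{2}}{9}$
$\left(4004938 + \left(-277498 - 2212187\right) \left(x{\left(400 \right)} - 2101093\right)\right) \left(2665569 - 4409465\right) = \left(4004938 + \left(-277498 - 2212187\right) \left(\frac{400^{2}}{9} - 2101093\right)\right) \left(2665569 - 4409465\right) = \left(4004938 - 2489685 \left(\frac{1}{9} \cdot 160000 - 2101093\right)\right) \left(-1743896\right) = \left(4004938 - 2489685 \left(\frac{160000}{9} - 2101093\right)\right) \left(-1743896\right) = \left(4004938 - - \frac{15560395977115}{3}\right) \left(-1743896\right) = \left(4004938 + \frac{15560395977115}{3}\right) \left(-1743896\right) = \frac{15560407991929}{3} \left(-1743896\right) = - \frac{27135733255493015384}{3}$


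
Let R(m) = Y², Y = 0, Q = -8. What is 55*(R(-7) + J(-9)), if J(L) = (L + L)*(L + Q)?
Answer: 16830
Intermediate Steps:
R(m) = 0 (R(m) = 0² = 0)
J(L) = 2*L*(-8 + L) (J(L) = (L + L)*(L - 8) = (2*L)*(-8 + L) = 2*L*(-8 + L))
55*(R(-7) + J(-9)) = 55*(0 + 2*(-9)*(-8 - 9)) = 55*(0 + 2*(-9)*(-17)) = 55*(0 + 306) = 55*306 = 16830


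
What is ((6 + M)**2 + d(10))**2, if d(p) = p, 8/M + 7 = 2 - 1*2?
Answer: 2709316/2401 ≈ 1128.4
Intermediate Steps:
M = -8/7 (M = 8/(-7 + (2 - 1*2)) = 8/(-7 + (2 - 2)) = 8/(-7 + 0) = 8/(-7) = 8*(-1/7) = -8/7 ≈ -1.1429)
((6 + M)**2 + d(10))**2 = ((6 - 8/7)**2 + 10)**2 = ((34/7)**2 + 10)**2 = (1156/49 + 10)**2 = (1646/49)**2 = 2709316/2401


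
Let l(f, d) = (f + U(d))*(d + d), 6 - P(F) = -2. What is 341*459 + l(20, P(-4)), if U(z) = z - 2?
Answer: 156935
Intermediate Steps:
P(F) = 8 (P(F) = 6 - 1*(-2) = 6 + 2 = 8)
U(z) = -2 + z
l(f, d) = 2*d*(-2 + d + f) (l(f, d) = (f + (-2 + d))*(d + d) = (-2 + d + f)*(2*d) = 2*d*(-2 + d + f))
341*459 + l(20, P(-4)) = 341*459 + 2*8*(-2 + 8 + 20) = 156519 + 2*8*26 = 156519 + 416 = 156935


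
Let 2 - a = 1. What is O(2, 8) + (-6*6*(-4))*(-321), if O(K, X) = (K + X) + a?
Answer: -46213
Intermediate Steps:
a = 1 (a = 2 - 1*1 = 2 - 1 = 1)
O(K, X) = 1 + K + X (O(K, X) = (K + X) + 1 = 1 + K + X)
O(2, 8) + (-6*6*(-4))*(-321) = (1 + 2 + 8) + (-6*6*(-4))*(-321) = 11 - 36*(-4)*(-321) = 11 + 144*(-321) = 11 - 46224 = -46213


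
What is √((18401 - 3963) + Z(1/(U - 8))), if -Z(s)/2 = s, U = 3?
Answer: 16*√1410/5 ≈ 120.16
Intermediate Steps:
Z(s) = -2*s
√((18401 - 3963) + Z(1/(U - 8))) = √((18401 - 3963) - 2/(3 - 8)) = √(14438 - 2/(-5)) = √(14438 - 2*(-⅕)) = √(14438 + ⅖) = √(72192/5) = 16*√1410/5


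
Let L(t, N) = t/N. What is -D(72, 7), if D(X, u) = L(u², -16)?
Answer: 49/16 ≈ 3.0625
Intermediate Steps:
D(X, u) = -u²/16 (D(X, u) = u²/(-16) = u²*(-1/16) = -u²/16)
-D(72, 7) = -(-1)*7²/16 = -(-1)*49/16 = -1*(-49/16) = 49/16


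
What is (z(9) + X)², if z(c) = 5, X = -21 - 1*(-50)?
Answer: 1156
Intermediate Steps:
X = 29 (X = -21 + 50 = 29)
(z(9) + X)² = (5 + 29)² = 34² = 1156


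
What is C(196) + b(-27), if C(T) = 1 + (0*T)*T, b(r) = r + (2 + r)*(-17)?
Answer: 399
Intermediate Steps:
b(r) = -34 - 16*r (b(r) = r + (-34 - 17*r) = -34 - 16*r)
C(T) = 1 (C(T) = 1 + 0*T = 1 + 0 = 1)
C(196) + b(-27) = 1 + (-34 - 16*(-27)) = 1 + (-34 + 432) = 1 + 398 = 399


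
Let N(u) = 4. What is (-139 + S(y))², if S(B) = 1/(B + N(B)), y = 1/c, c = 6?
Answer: 12033961/625 ≈ 19254.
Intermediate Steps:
y = ⅙ (y = 1/6 = ⅙ ≈ 0.16667)
S(B) = 1/(4 + B) (S(B) = 1/(B + 4) = 1/(4 + B))
(-139 + S(y))² = (-139 + 1/(4 + ⅙))² = (-139 + 1/(25/6))² = (-139 + 6/25)² = (-3469/25)² = 12033961/625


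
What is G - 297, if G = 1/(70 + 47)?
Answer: -34748/117 ≈ -296.99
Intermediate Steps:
G = 1/117 ≈ 0.0085470
G - 297 = 1/117 - 297 = -34748/117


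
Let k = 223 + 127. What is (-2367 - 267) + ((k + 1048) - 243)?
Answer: -1479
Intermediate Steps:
k = 350
(-2367 - 267) + ((k + 1048) - 243) = (-2367 - 267) + ((350 + 1048) - 243) = -2634 + (1398 - 243) = -2634 + 1155 = -1479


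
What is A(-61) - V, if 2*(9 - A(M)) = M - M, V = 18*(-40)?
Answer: 729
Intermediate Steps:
V = -720
A(M) = 9 (A(M) = 9 - (M - M)/2 = 9 - ½*0 = 9 + 0 = 9)
A(-61) - V = 9 - 1*(-720) = 9 + 720 = 729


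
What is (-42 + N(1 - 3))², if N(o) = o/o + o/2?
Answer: 1764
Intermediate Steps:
N(o) = 1 + o/2 (N(o) = 1 + o*(½) = 1 + o/2)
(-42 + N(1 - 3))² = (-42 + (1 + (1 - 3)/2))² = (-42 + (1 + (½)*(-2)))² = (-42 + (1 - 1))² = (-42 + 0)² = (-42)² = 1764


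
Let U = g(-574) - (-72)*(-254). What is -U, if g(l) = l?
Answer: 18862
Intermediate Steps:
U = -18862 (U = -574 - (-72)*(-254) = -574 - 1*18288 = -574 - 18288 = -18862)
-U = -1*(-18862) = 18862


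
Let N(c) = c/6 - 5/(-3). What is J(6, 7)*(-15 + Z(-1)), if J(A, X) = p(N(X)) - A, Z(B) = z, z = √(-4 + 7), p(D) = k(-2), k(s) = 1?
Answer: 75 - 5*√3 ≈ 66.340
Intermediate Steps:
N(c) = 5/3 + c/6 (N(c) = c*(⅙) - 5*(-⅓) = c/6 + 5/3 = 5/3 + c/6)
p(D) = 1
z = √3 ≈ 1.7320
Z(B) = √3
J(A, X) = 1 - A
J(6, 7)*(-15 + Z(-1)) = (1 - 1*6)*(-15 + √3) = (1 - 6)*(-15 + √3) = -5*(-15 + √3) = 75 - 5*√3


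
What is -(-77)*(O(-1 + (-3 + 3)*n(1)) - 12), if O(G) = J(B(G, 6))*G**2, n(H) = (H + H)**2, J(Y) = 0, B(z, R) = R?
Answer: -924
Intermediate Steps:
n(H) = 4*H**2 (n(H) = (2*H)**2 = 4*H**2)
O(G) = 0 (O(G) = 0*G**2 = 0)
-(-77)*(O(-1 + (-3 + 3)*n(1)) - 12) = -(-77)*(0 - 12) = -(-77)*(-12) = -1*924 = -924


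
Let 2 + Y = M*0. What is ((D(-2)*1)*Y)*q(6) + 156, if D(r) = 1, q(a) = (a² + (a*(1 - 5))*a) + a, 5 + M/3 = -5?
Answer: 360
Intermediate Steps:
M = -30 (M = -15 + 3*(-5) = -15 - 15 = -30)
Y = -2 (Y = -2 - 30*0 = -2 + 0 = -2)
q(a) = a - 3*a² (q(a) = (a² + (a*(-4))*a) + a = (a² + (-4*a)*a) + a = (a² - 4*a²) + a = -3*a² + a = a - 3*a²)
((D(-2)*1)*Y)*q(6) + 156 = ((1*1)*(-2))*(6*(1 - 3*6)) + 156 = (1*(-2))*(6*(1 - 18)) + 156 = -12*(-17) + 156 = -2*(-102) + 156 = 204 + 156 = 360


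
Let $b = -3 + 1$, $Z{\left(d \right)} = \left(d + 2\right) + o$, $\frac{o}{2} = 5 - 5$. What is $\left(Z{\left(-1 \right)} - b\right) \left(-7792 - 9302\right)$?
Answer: $-51282$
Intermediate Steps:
$o = 0$ ($o = 2 \left(5 - 5\right) = 2 \cdot 0 = 0$)
$Z{\left(d \right)} = 2 + d$ ($Z{\left(d \right)} = \left(d + 2\right) + 0 = \left(2 + d\right) + 0 = 2 + d$)
$b = -2$
$\left(Z{\left(-1 \right)} - b\right) \left(-7792 - 9302\right) = \left(\left(2 - 1\right) - -2\right) \left(-7792 - 9302\right) = \left(1 + 2\right) \left(-17094\right) = 3 \left(-17094\right) = -51282$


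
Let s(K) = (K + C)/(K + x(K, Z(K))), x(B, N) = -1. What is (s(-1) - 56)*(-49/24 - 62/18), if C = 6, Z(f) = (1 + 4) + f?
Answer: 5135/16 ≈ 320.94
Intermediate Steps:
Z(f) = 5 + f
s(K) = (6 + K)/(-1 + K) (s(K) = (K + 6)/(K - 1) = (6 + K)/(-1 + K))
(s(-1) - 56)*(-49/24 - 62/18) = ((6 - 1)/(-1 - 1) - 56)*(-49/24 - 62/18) = (5/(-2) - 56)*(-49*1/24 - 62*1/18) = (-½*5 - 56)*(-49/24 - 31/9) = (-5/2 - 56)*(-395/72) = -117/2*(-395/72) = 5135/16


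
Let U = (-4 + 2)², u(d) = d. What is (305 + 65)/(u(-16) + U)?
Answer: -185/6 ≈ -30.833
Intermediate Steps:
U = 4 (U = (-2)² = 4)
(305 + 65)/(u(-16) + U) = (305 + 65)/(-16 + 4) = 370/(-12) = 370*(-1/12) = -185/6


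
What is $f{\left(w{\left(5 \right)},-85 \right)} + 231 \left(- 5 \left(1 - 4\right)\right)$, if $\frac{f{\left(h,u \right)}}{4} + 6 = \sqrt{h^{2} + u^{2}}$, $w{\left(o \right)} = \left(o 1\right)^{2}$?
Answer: $3441 + 20 \sqrt{314} \approx 3795.4$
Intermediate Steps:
$w{\left(o \right)} = o^{2}$
$f{\left(h,u \right)} = -24 + 4 \sqrt{h^{2} + u^{2}}$
$f{\left(w{\left(5 \right)},-85 \right)} + 231 \left(- 5 \left(1 - 4\right)\right) = \left(-24 + 4 \sqrt{\left(5^{2}\right)^{2} + \left(-85\right)^{2}}\right) + 231 \left(- 5 \left(1 - 4\right)\right) = \left(-24 + 4 \sqrt{25^{2} + 7225}\right) + 231 \left(\left(-5\right) \left(-3\right)\right) = \left(-24 + 4 \sqrt{625 + 7225}\right) + 231 \cdot 15 = \left(-24 + 4 \sqrt{7850}\right) + 3465 = \left(-24 + 4 \cdot 5 \sqrt{314}\right) + 3465 = \left(-24 + 20 \sqrt{314}\right) + 3465 = 3441 + 20 \sqrt{314}$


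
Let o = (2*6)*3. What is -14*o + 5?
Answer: -499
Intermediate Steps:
o = 36 (o = 12*3 = 36)
-14*o + 5 = -14*36 + 5 = -504 + 5 = -499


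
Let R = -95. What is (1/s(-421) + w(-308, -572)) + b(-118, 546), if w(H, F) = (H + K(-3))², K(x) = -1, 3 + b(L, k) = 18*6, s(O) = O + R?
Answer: 49322375/516 ≈ 95586.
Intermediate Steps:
s(O) = -95 + O (s(O) = O - 95 = -95 + O)
b(L, k) = 105 (b(L, k) = -3 + 18*6 = -3 + 108 = 105)
w(H, F) = (-1 + H)² (w(H, F) = (H - 1)² = (-1 + H)²)
(1/s(-421) + w(-308, -572)) + b(-118, 546) = (1/(-95 - 421) + (-1 - 308)²) + 105 = (1/(-516) + (-309)²) + 105 = (-1/516 + 95481) + 105 = 49268195/516 + 105 = 49322375/516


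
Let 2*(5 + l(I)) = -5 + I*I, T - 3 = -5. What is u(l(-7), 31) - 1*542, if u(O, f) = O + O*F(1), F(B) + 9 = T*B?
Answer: -712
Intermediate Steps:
T = -2 (T = 3 - 5 = -2)
F(B) = -9 - 2*B
l(I) = -15/2 + I²/2 (l(I) = -5 + (-5 + I*I)/2 = -5 + (-5 + I²)/2 = -5 + (-5/2 + I²/2) = -15/2 + I²/2)
u(O, f) = -10*O (u(O, f) = O + O*(-9 - 2*1) = O + O*(-9 - 2) = O + O*(-11) = O - 11*O = -10*O)
u(l(-7), 31) - 1*542 = -10*(-15/2 + (½)*(-7)²) - 1*542 = -10*(-15/2 + (½)*49) - 542 = -10*(-15/2 + 49/2) - 542 = -10*17 - 542 = -170 - 542 = -712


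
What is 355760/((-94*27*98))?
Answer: -88940/62181 ≈ -1.4303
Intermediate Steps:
355760/((-94*27*98)) = 355760/((-2538*98)) = 355760/(-248724) = 355760*(-1/248724) = -88940/62181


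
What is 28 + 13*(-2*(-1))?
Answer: 54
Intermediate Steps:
28 + 13*(-2*(-1)) = 28 + 13*2 = 28 + 26 = 54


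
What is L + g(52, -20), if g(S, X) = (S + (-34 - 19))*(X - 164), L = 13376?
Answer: 13560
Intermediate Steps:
g(S, X) = (-164 + X)*(-53 + S) (g(S, X) = (S - 53)*(-164 + X) = (-53 + S)*(-164 + X) = (-164 + X)*(-53 + S))
L + g(52, -20) = 13376 + (8692 - 164*52 - 53*(-20) + 52*(-20)) = 13376 + (8692 - 8528 + 1060 - 1040) = 13376 + 184 = 13560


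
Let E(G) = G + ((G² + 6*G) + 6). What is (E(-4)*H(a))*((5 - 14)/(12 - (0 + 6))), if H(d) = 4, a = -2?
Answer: 36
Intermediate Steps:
E(G) = 6 + G² + 7*G (E(G) = G + (6 + G² + 6*G) = 6 + G² + 7*G)
(E(-4)*H(a))*((5 - 14)/(12 - (0 + 6))) = ((6 + (-4)² + 7*(-4))*4)*((5 - 14)/(12 - (0 + 6))) = ((6 + 16 - 28)*4)*(-9/(12 - 1*6)) = (-6*4)*(-9/(12 - 6)) = -(-216)/6 = -24*(-3/2) = 36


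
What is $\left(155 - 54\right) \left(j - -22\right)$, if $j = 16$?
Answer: $3838$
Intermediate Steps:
$\left(155 - 54\right) \left(j - -22\right) = \left(155 - 54\right) \left(16 - -22\right) = 101 \left(16 + 22\right) = 101 \cdot 38 = 3838$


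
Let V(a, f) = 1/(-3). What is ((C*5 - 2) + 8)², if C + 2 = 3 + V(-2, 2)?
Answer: 784/9 ≈ 87.111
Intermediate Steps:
V(a, f) = -⅓
C = ⅔ (C = -2 + (3 - ⅓) = -2 + 8/3 = ⅔ ≈ 0.66667)
((C*5 - 2) + 8)² = (((⅔)*5 - 2) + 8)² = ((10/3 - 2) + 8)² = (4/3 + 8)² = (28/3)² = 784/9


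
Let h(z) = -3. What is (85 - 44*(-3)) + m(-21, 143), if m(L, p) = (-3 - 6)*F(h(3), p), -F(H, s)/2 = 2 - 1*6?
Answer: 145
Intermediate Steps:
F(H, s) = 8 (F(H, s) = -2*(2 - 1*6) = -2*(2 - 6) = -2*(-4) = 8)
m(L, p) = -72 (m(L, p) = (-3 - 6)*8 = -9*8 = -72)
(85 - 44*(-3)) + m(-21, 143) = (85 - 44*(-3)) - 72 = (85 + 132) - 72 = 217 - 72 = 145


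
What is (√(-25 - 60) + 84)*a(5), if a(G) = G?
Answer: 420 + 5*I*√85 ≈ 420.0 + 46.098*I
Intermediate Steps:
(√(-25 - 60) + 84)*a(5) = (√(-25 - 60) + 84)*5 = (√(-85) + 84)*5 = (I*√85 + 84)*5 = (84 + I*√85)*5 = 420 + 5*I*√85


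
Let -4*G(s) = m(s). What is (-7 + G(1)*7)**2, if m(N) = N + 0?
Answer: 1225/16 ≈ 76.563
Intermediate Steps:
m(N) = N
G(s) = -s/4
(-7 + G(1)*7)**2 = (-7 - 1/4*1*7)**2 = (-7 - 1/4*7)**2 = (-7 - 7/4)**2 = (-35/4)**2 = 1225/16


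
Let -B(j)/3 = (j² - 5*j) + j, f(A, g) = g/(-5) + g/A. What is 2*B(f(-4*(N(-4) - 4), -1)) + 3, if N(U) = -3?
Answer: 66453/9800 ≈ 6.7809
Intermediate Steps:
f(A, g) = -g/5 + g/A (f(A, g) = g*(-⅕) + g/A = -g/5 + g/A)
B(j) = -3*j² + 12*j (B(j) = -3*((j² - 5*j) + j) = -3*(j² - 4*j) = -3*j² + 12*j)
2*B(f(-4*(N(-4) - 4), -1)) + 3 = 2*(3*(-⅕*(-1) - 1/((-4*(-3 - 4))))*(4 - (-⅕*(-1) - 1/((-4*(-3 - 4)))))) + 3 = 2*(3*(⅕ - 1/((-4*(-7))))*(4 - (⅕ - 1/((-4*(-7)))))) + 3 = 2*(3*(⅕ - 1/28)*(4 - (⅕ - 1/28))) + 3 = 2*(3*(23/140)*(4 - 1*23/140)) + 3 = 2*(3*(23/140)*(4 - 23/140)) + 3 = 2*(3*(23/140)*(537/140)) + 3 = 2*(37053/19600) + 3 = 37053/9800 + 3 = 66453/9800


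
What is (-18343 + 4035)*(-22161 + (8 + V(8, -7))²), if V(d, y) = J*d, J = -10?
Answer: 242906916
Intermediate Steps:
V(d, y) = -10*d
(-18343 + 4035)*(-22161 + (8 + V(8, -7))²) = (-18343 + 4035)*(-22161 + (8 - 10*8)²) = -14308*(-22161 + (8 - 80)²) = -14308*(-22161 + (-72)²) = -14308*(-22161 + 5184) = -14308*(-16977) = 242906916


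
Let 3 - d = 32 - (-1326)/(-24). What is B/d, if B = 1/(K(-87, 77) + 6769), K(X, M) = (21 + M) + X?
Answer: 1/177975 ≈ 5.6188e-6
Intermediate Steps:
K(X, M) = 21 + M + X
B = 1/6780 (B = 1/((21 + 77 - 87) + 6769) = 1/(11 + 6769) = 1/6780 ≈ 0.00014749)
d = 105/4 (d = 3 - (32 - (-1326)/(-24)) = 3 - (32 - (-1326)*(-1)/24) = 3 - (32 - 34*13/8) = 3 - (32 - 221/4) = 3 - 1*(-93/4) = 3 + 93/4 = 105/4 ≈ 26.250)
B/d = 1/(6780*(105/4)) = (1/6780)*(4/105) = 1/177975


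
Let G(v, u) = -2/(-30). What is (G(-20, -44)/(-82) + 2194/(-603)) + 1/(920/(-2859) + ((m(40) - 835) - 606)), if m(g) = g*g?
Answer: -407470571231/112158609030 ≈ -3.6330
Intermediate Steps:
m(g) = g²
G(v, u) = 1/15 (G(v, u) = -2*(-1/30) = 1/15)
(G(-20, -44)/(-82) + 2194/(-603)) + 1/(920/(-2859) + ((m(40) - 835) - 606)) = ((1/15)/(-82) + 2194/(-603)) + 1/(920/(-2859) + ((40² - 835) - 606)) = ((1/15)*(-1/82) + 2194*(-1/603)) + 1/(920*(-1/2859) + ((1600 - 835) - 606)) = (-1/1230 - 2194/603) + 1/(-920/2859 + (765 - 606)) = -899741/247230 + 1/(-920/2859 + 159) = -899741/247230 + 1/(453661/2859) = -899741/247230 + 2859/453661 = -407470571231/112158609030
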